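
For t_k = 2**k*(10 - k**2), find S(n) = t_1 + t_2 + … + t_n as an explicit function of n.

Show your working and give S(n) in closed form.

S(n) = -2*2**n*n**2 + 4*2**n*n + 14*2**n - 14

r(k) = 2*((k + 1)**2 - 10)/(k**2 - 10) after simplifying.
Take A(k)=2, B(k)=1, C(k)=k**2 - 10.
f must satisfy (2)·f(k+1) − (1)·f(k) = k**2 - 10.
From deg A=0, deg B=0, deg C=2: d=2.
Coefficient equations give f(k) = k**2 - 4*k - 4.
So s_k = (B(k−1)f/C)·t_k = ((k**2 - 4*k - 4)/(k**2 - 10))·t_k = 2**k*(-k**2 + 4*k + 4).
Check: Δs_k = 2**k*(10 - k**2). ✓
Σ_(k=1)^n t_k = s_(n+1) − s_(1) = (2**(n + 1)*(-n**2 + 2*n + 7)) − (14), i.e. -2*2**n*n**2 + 4*2**n*n + 14*2**n - 14.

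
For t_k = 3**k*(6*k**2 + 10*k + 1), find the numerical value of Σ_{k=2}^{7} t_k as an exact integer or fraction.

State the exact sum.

The ratio is 3*(6*k**2 + 22*k + 17)/(6*k**2 + 10*k + 1).
Normal form (A,B,C) = (3, 1, k**2 + 5*k/3 + 1/6).
Need (3)·f(k+1) − (1)·f(k) = k**2 + 5*k/3 + 1/6.
d = 2 from the (0,0,2) case.
Solve for f: f(k) = (3*k**2 - 4*k + 2)/6 (degree 2 ≤ 2).
Get s_k = R·t_k = 3**k*(3*k**2 - 4*k + 2) with R(k) = B(k−1)f(k)/C(k) = (3*k**2 - 4*k + 2)/(6*k**2 + 10*k + 1).
s_(k+1) − s_k = 3**k*(6*k**2 + 10*k + 1) = t_k.
Σ_(k=2)^(7) t_k = s_(8) − s_(2) = 1062882 − (54) = 1062828.

Σ = 1062828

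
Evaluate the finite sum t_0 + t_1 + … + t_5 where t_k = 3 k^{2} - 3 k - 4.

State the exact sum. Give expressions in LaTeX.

The ratio is (3*k**2 + 3*k - 4)/(3*k**2 - 3*k - 4).
So A=1 and B=1, with C=k**2 - k - 4/3.
Need (1)·f(k+1) − (1)·f(k) = k**2 - k - 4/3.
Degrees (0,0,2) ⇒ d ≤ 3.
A polynomial solution: f(k) = k*(k**2 - 3*k - 2)/3.
So s_k = (B(k−1)f/C)·t_k = (k*(k**2 - 3*k - 2)/(3*k**2 - 3*k - 4))·t_k = k*(k**2 - 3*k - 2).
Check: Δs_k = 3*k**2 - 3*k - 4. ✓
Telescoping: Σ = s_(6) − s_(0) = 96 − (0) = 96.

Σ = 96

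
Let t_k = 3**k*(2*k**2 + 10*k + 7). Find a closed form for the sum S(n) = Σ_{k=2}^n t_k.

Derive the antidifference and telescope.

Compute t_(k+1)/t_k: get 3*(2*k**2 + 14*k + 19)/(2*k**2 + 10*k + 7).
A = 3, B = 1, C = k**2 + 5*k + 7/2.
Set up (3)·f(k+1) − (1)·f(k) − (k**2 + 5*k + 7/2) = 0.
deg f ≤ 2 (via 0,0,2).
Solve for f: f(k) = (k**2 + 2*k - 1)/2 (degree 2 ≤ 2).
Certificate R = B(k−1)f/C = (k**2 + 2*k - 1)/(2*k**2 + 10*k + 7) gives s_k = 3**k*(k**2 + 2*k - 1).
Verify: 3**k*(2*k**2 + 10*k + 7) matches t_k.
Telescope: S(n) = s_(n+1) − s_(2) = 3**(n + 1)*(n**2 + 4*n + 2) − (63) = 3*3**n*n**2 + 12*3**n*n + 6*3**n - 63.

S(n) = 3*3**n*n**2 + 12*3**n*n + 6*3**n - 63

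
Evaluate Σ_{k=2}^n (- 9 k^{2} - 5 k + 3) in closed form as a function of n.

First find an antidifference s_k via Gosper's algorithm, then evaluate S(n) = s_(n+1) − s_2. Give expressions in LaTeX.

S(n) = - 3 n^{3} - 7 n^{2} - n + 11

Ratio r(k) = (9*k**2 + 23*k + 11)/(9*k**2 + 5*k - 3).
Gosper form: A/B · C(k+1)/C(k) with A=1, B=1, C=k**2 + 5*k/9 - 1/3.
Key eq: (1)·f(k+1) = (1)·f(k) + (k**2 + 5*k/9 - 1/3).
Bound: deg f ≤ 3.
Coefficient equations give f(k) = k*(3*k**2 - 2*k - 4)/9.
So s_k = (B(k−1)f/C)·t_k = (k*(3*k**2 - 2*k - 4)/(9*k**2 + 5*k - 3))·t_k = k*(-3*k**2 + 2*k + 4).
Δs = -9*k**2 - 5*k + 3, as required.
Telescope: S(n) = s_(n+1) − s_(2) = -3*n**3 - 7*n**2 - n + 3 − (-8) = -3*n**3 - 7*n**2 - n + 11.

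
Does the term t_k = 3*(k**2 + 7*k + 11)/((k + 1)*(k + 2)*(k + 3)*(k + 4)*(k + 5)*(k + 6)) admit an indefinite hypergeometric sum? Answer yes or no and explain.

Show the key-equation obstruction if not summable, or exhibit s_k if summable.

r(k) = (k + 1)*(7*k + (k + 1)**2 + 18)/((k + 7)*(k**2 + 7*k + 11)) after simplifying.
Take A(k)=k + 1, B(k)=k + 7, C(k)=k**2 + 7*k + 11.
Set up (k + 1)·f(k+1) − (k + 6)·f(k) − (k**2 + 7*k + 11) = 0.
From deg A=1, deg B=1, deg C=2: d=5.
A polynomial solution: f(k) = k*(k + 2)*(k + 4)*(k**2 + 9*k + 23)/45.
Certificate R = B(k−1)f/C = k*(k + 2)*(k + 4)*(k + 6)*(k**2 + 9*k + 23)/(45*(k**2 + 7*k + 11)) gives s_k = k*(k**2 + 9*k + 23)/(15*(k**3 + 9*k**2 + 23*k + 15)).
Verify: 3*(k**2 + 7*k + 11)/(k**6 + 21*k**5 + 175*k**4 + 735*k**3 + 1624*k**2 + 1764*k + 720) matches t_k.

Yes. s_k = k*(k**2 + 9*k + 23)/(15*(k**3 + 9*k**2 + 23*k + 15)).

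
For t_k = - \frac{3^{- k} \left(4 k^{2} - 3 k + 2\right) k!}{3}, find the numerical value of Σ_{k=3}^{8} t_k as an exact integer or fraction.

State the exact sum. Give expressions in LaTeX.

Σ = -165058/243

r(k) = (4*k**3 + 9*k**2 + 8*k + 3)/(3*(4*k**2 - 3*k + 2)) after simplifying.
Factor: A=k/3 + 1/3; B=1; C=k**2 - 3*k/4 + 1/2.
Set up (k/3 + 1/3)·f(k+1) − (1)·f(k) − (k**2 - 3*k/4 + 1/2) = 0.
Degrees (1,0,2) ⇒ d ≤ 1.
Match coefficients ⇒ f(k) = 3*(4*k + 1)/4.
Get s_k = R·t_k = -(4*k + 1)*factorial(k)/3**k with R(k) = B(k−1)f(k)/C(k) = 3*(4*k + 1)/(4*k**2 - 3*k + 2).
Check: Δs_k = -(4*k**2 - 3*k + 2)*factorial(k)/(3*3**k). ✓
Σ_(k=3)^(8) t_k = s_(9) − s_(3) = -165760/243 − (-26/9) = -165058/243.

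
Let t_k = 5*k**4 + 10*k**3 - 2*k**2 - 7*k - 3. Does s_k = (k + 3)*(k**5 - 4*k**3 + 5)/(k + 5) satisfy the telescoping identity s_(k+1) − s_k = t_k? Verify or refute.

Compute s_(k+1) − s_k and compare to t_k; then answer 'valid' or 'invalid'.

s_(k+1) = (k + 4)*((k + 1)**5 - 4*(k + 1)**3 + 5)/(k + 6)
s_(k+1) − s_k = (5*k**6 + 57*k**5 + 188*k**4 + 167*k**3 - 106*k**2 - 167*k - 50)/(k**2 + 11*k + 30)
(s_(k+1) − s_k) − t_k = 2*(-4*k**5 - 35*k**4 - 52*k**3 + 17*k**2 + 38*k + 20)/(k**2 + 11*k + 30)

Invalid: residual 2*(-4*k**5 - 35*k**4 - 52*k**3 + 17*k**2 + 38*k + 20)/(k**2 + 11*k + 30) ≠ 0.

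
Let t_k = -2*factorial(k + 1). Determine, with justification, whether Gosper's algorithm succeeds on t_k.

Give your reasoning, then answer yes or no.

No; the degree bound rules out any f.

Ratio r(k) = k + 2.
A = k + 2, B = 1, C = 1.
f must satisfy (k + 2)·f(k+1) − (1)·f(k) = 1.
d = -1 from the (1,0,0) case.
deg f ≤ -1 is impossible — no certificate.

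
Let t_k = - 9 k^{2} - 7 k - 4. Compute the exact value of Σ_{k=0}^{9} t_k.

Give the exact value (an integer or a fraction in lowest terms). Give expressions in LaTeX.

Σ = -2920

t_(k+1)/t_k = (9*k**2 + 25*k + 20)/(9*k**2 + 7*k + 4).
Take A(k)=1, B(k)=1, C(k)=k**2 + 7*k/9 + 4/9.
Set up (1)·f(k+1) − (1)·f(k) − (k**2 + 7*k/9 + 4/9) = 0.
Degrees (0,0,2) ⇒ d ≤ 3.
A polynomial solution: f(k) = k*(3*k**2 - k + 2)/9.
So s_k = (B(k−1)f/C)·t_k = (k*(3*k**2 - k + 2)/(9*k**2 + 7*k + 4))·t_k = k*(-3*k**2 + k - 2).
s_(k+1) − s_k = -9*k**2 - 7*k - 4 = t_k.
Telescoping: Σ = s_(10) − s_(0) = -2920 − (0) = -2920.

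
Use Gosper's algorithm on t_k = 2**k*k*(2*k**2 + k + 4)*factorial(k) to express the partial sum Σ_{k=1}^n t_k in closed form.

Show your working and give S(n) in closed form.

S(n) = 2*2**n*n**2*factorial(n + 1) + 2*2**n*factorial(n + 1) - 2

The ratio is 2*(k + 1)**2*(k + 2*(k + 1)**2 + 5)/(k*(2*k**2 + k + 4)).
A = 2*k + 2, B = 1, C = k**3 + k**2/2 + 2*k.
Need (2*k + 2)·f(k+1) − (1)·f(k) = k**3 + k**2/2 + 2*k.
Bound: deg f ≤ 2.
Coefficient equations give f(k) = (k**2 - 2*k + 2)/2.
Then R = B(k−1)f/C = (k**2 - 2*k + 2)/(k*(2*k**2 + k + 4)), so s_k = R(k)·t_k = 2**k*(k**2 - 2*k + 2)*factorial(k).
Verify: 2**k*k*(2*k**2 + k + 4)*factorial(k) matches t_k.
Σ_(k=1)^n t_k = s_(n+1) − s_(1) = (2**(n + 1)*(n**2 + 1)*factorial(n + 1)) − (2), i.e. 2*2**n*n**2*factorial(n + 1) + 2*2**n*factorial(n + 1) - 2.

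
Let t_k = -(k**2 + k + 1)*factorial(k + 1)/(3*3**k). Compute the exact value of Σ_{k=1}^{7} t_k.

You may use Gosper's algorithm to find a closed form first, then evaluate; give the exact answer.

Σ = -4468/9

Compute t_(k+1)/t_k: get (k + 2)*(k + (k + 1)**2 + 2)/(3*(k**2 + k + 1)).
Take A(k)=k/3 + 2/3, B(k)=1, C(k)=k**2 + k + 1.
Solve (k/3 + 2/3)·f(k+1) − (1)·f(k) = k**2 + k + 1.
From deg A=1, deg B=0, deg C=2: d=1.
Match coefficients ⇒ f(k) = 3*(k + 1).
Then R = B(k−1)f/C = 3*(k + 1)/(k**2 + k + 1), so s_k = R(k)·t_k = -(k + 1)*factorial(k + 1)/3**k.
s_(k+1) − s_k = -(k**2 + k + 1)*factorial(k + 1)/(3*3**k) = t_k.
Σ_(k=1)^(7) t_k = s_(8) − s_(1) = -4480/9 − (-4/3) = -4468/9.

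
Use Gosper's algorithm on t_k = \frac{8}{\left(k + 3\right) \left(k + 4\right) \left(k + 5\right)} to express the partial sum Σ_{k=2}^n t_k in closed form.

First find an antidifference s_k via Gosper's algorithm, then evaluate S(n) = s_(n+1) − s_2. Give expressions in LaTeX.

t_(k+1)/t_k = (k + 3)/(k + 6).
Factor: A=k + 3; B=k + 6; C=1.
Set up (k + 3)·f(k+1) − (k + 5)·f(k) − (1) = 0.
deg f ≤ 2 (via 1,1,0).
Solving with deg f ≤ 2: f(k) = k*(k + 7)/24.
Then R = B(k−1)f/C = k*(k + 5)*(k + 7)/24, so s_k = R(k)·t_k = k*(k + 7)/(3*(k + 3)*(k + 4)).
s_(k+1) − s_k = 8/(k**3 + 12*k**2 + 47*k + 60) = t_k.
s_(n+1) = (n**2 + 9*n + 8)/(3*(n**2 + 9*n + 20)) and s_(2) = 1/5, so S(n) = 2*(n**2 + 9*n - 10)/(15*(n**2 + 9*n + 20)).

S(n) = \frac{2 \left(n^{2} + 9 n - 10\right)}{15 \left(n^{2} + 9 n + 20\right)}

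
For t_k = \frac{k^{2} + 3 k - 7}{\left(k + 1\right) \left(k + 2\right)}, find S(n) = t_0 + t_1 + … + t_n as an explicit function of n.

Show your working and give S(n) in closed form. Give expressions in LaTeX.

S(n) = \frac{n^{2} - 6 n - 7}{n + 2}

Ratio r(k) = (k + 1)*(3*k + (k + 1)**2 - 4)/((k + 3)*(k**2 + 3*k - 7)).
A = k + 1, B = k + 3, C = k**2 + 3*k - 7.
Set up (k + 1)·f(k+1) − (k + 2)·f(k) − (k**2 + 3*k - 7) = 0.
Degrees (1,1,2) ⇒ d ≤ 2.
Solve for f: f(k) = k*(k - 8) (degree 2 ≤ 2).
So s_k = (B(k−1)f/C)·t_k = (k*(k - 8)*(k + 2)/(k**2 + 3*k - 7))·t_k = k*(k - 8)/(k + 1).
Δs = (k**2 + 3*k - 7)/(k**2 + 3*k + 2), as required.
Evaluate: s_(n+1) = (n**2 - 6*n - 7)/(n + 2); subtract s_(0) = 0 ⇒ S(n) = (n**2 - 6*n - 7)/(n + 2).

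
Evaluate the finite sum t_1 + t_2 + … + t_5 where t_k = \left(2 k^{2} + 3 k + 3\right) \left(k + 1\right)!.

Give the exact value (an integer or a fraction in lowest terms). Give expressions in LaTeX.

Σ = 55438

Step 1: r(k) = (k + 2)*(3*k + 2*(k + 1)**2 + 6)/(2*k**2 + 3*k + 3).
Take A(k)=k + 2, B(k)=1, C(k)=k**2 + 3*k/2 + 3/2.
Need (k + 2)·f(k+1) − (1)·f(k) = k**2 + 3*k/2 + 3/2.
d = 1 from the (1,0,2) case.
Solve for f: f(k) = (2*k - 1)/2 (degree 1 ≤ 1).
So s_k = (B(k−1)f/C)·t_k = ((2*k - 1)/(2*k**2 + 3*k + 3))·t_k = (2*k - 1)*factorial(k + 1).
Verify: (2*k**2 + 3*k + 3)*factorial(k + 1) matches t_k.
Σ_(k=1)^(5) t_k = s_(6) − s_(1) = 55440 − (2) = 55438.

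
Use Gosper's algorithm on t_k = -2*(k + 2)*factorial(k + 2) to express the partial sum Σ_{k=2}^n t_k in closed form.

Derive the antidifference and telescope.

Step 1: r(k) = (k + 3)**2/(k + 2).
So A=k + 3 and B=1, with C=k + 2.
f must satisfy (k + 3)·f(k+1) − (1)·f(k) = k + 2.
Bound: deg f ≤ 0.
Solve for f: f(k) = 1 (degree 0 ≤ 0).
Get s_k = R·t_k = -2*factorial(k + 2) with R(k) = B(k−1)f(k)/C(k) = 1/(k + 2).
Verify: -2*(k + 2)*factorial(k + 2) matches t_k.
Σ_(k=2)^n t_k = s_(n+1) − s_(2) = (-2*factorial(n + 3)) − (-48), i.e. 48 - 2*factorial(n + 3).

S(n) = 48 - 2*factorial(n + 3)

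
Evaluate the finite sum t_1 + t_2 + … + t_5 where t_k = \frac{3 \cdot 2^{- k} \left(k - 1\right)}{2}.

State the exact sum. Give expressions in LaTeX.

Σ = 39/32

Compute t_(k+1)/t_k: get k/(2*(k - 1)).
So A=1/2 and B=1, with C=k - 1.
Need (1/2)·f(k+1) − (1)·f(k) = k - 1.
Bound: deg f ≤ 1.
Match coefficients ⇒ f(k) = -2*k.
Get s_k = R·t_k = -3*k/2**k with R(k) = B(k−1)f(k)/C(k) = -2*k/(k - 1).
s_(k+1) − s_k = 3*(k - 1)/(2*2**k) = t_k.
Sum = s_(6) − s_(1); s_(6) = -9/32, s_(1) = -3/2 ⇒ 39/32.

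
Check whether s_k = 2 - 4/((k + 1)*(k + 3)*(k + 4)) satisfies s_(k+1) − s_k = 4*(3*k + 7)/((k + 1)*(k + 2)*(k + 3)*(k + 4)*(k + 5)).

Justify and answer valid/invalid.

s_(k+1) = 2 - 4/((k + 2)*(k + 4)*(k + 5))
s_(k+1) − s_k = 4*(3*k + 7)/(k**5 + 15*k**4 + 85*k**3 + 225*k**2 + 274*k + 120)
(s_(k+1) − s_k) − t_k = 0

Valid — Δs_k = t_k.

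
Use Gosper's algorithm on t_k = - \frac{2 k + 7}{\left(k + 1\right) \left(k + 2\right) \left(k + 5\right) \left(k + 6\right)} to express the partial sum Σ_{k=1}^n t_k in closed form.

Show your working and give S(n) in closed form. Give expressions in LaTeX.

The ratio is (k + 1)*(k + 5)*(2*k + 9)/((k + 3)*(k + 7)*(2*k + 7)).
Take A(k)=k + 1, B(k)=k + 7, C(k)=k**3 + 21*k**2/2 + 73*k/2 + 42.
Set up (k + 1)·f(k+1) − (k + 6)·f(k) − (k**3 + 21*k**2/2 + 73*k/2 + 42) = 0.
Bound: deg f ≤ 5.
A polynomial solution: f(k) = k*(k + 2)*(k + 3)*(k + 4)*(k + 6)/10.
Then R = B(k−1)f/C = k*(k + 2)*(k + 6)**2/(5*(2*k + 7)), so s_k = R(k)·t_k = k*(-k - 6)/(5*(k**2 + 6*k + 5)).
s_(k+1) − s_k = (-2*k - 7)/(k**4 + 14*k**3 + 65*k**2 + 112*k + 60) = t_k.
Evaluate: s_(n+1) = (-n**2 - 8*n - 7)/(5*(n**2 + 8*n + 12)); subtract s_(1) = -7/60 ⇒ S(n) = n*(-n - 8)/(12*(n**2 + 8*n + 12)).

S(n) = \frac{n \left(- n - 8\right)}{12 \left(n^{2} + 8 n + 12\right)}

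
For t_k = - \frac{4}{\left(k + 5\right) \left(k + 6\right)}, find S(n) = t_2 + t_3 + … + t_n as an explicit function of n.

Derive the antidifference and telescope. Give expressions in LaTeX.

S(n) = \frac{4 \left(1 - n\right)}{7 \left(n + 6\right)}

Step 1: r(k) = (k + 5)/(k + 7).
Take A(k)=k + 5, B(k)=k + 7, C(k)=1.
Solve (k + 5)·f(k+1) − (k + 6)·f(k) = 1.
Bound: deg f ≤ 1.
Solving with deg f ≤ 1: f(k) = k/5.
So s_k = (B(k−1)f/C)·t_k = (k*(k + 6)/5)·t_k = -4*k/(5*k + 25).
Δs = -4/(k**2 + 11*k + 30), as required.
s_(n+1) = 4*(-n - 1)/(5*(n + 6)) and s_(2) = -8/35, so S(n) = 4*(1 - n)/(7*(n + 6)).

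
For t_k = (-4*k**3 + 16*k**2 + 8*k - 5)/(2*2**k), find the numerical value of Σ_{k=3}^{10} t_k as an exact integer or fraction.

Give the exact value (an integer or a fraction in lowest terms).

t_(k+1)/t_k = (4*k**3 - 4*k**2 - 28*k - 15)/(2*(4*k**3 - 16*k**2 - 8*k + 5)).
Gosper form: A/B · C(k+1)/C(k) with A=1/2, B=1, C=k**3 - 4*k**2 - 2*k + 5/4.
Need (1/2)·f(k+1) − (1)·f(k) = k**3 - 4*k**2 - 2*k + 5/4.
d = 3 from the (0,0,3) case.
Solve for f: f(k) = -(4*k**3 - 4*k**2 - 4*k + 1)/2 (degree 3 ≤ 3).
R(k) = B(k−1)·f(k)/C(k) = -2*(4*k**3 - 4*k**2 - 4*k + 1)/(4*k**3 - 16*k**2 - 8*k + 5); s_k = R·t_k = (4*k**3 - 4*k**2 - 4*k + 1)/2**k.
Verify: (-4*k**3 + 16*k**2 + 8*k - 5)/(2*2**k) matches t_k.
Telescoping: Σ = s_(11) − s_(3) = 4797/2048 − (61/8) = -10819/2048.

Σ = -10819/2048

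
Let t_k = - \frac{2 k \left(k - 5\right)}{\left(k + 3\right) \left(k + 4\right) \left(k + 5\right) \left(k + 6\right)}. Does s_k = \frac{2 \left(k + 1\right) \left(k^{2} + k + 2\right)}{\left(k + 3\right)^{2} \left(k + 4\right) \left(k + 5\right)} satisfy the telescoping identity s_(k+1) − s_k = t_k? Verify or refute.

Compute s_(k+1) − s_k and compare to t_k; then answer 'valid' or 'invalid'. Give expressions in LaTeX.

Invalid: residual \frac{4 \left(2 k^{3} + 5 k^{2} - 7 k + 12\right)}{k^{6} + 25 k^{5} + 257 k^{4} + 1391 k^{3} + 4182 k^{2} + 6624 k + 4320} ≠ 0.

s_(k+1) = 2*(k + 2)*(k + (k + 1)**2 + 3)/((k + 4)**2*(k + 5)*(k + 6))
s_(k+1) − s_k = 2*(-k**4 + 2*k**3 + 33*k**2 + 46*k + 24)/(k**6 + 25*k**5 + 257*k**4 + 1391*k**3 + 4182*k**2 + 6624*k + 4320)
(s_(k+1) − s_k) − t_k = 4*(2*k**3 + 5*k**2 - 7*k + 12)/(k**6 + 25*k**5 + 257*k**4 + 1391*k**3 + 4182*k**2 + 6624*k + 4320)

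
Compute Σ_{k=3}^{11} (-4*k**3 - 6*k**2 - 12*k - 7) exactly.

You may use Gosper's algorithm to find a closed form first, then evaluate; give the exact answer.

Compute t_(k+1)/t_k: get (4*k**3 + 18*k**2 + 36*k + 29)/(4*k**3 + 6*k**2 + 12*k + 7).
So A=1 and B=1, with C=k**3 + 3*k**2/2 + 3*k + 7/4.
Set up (1)·f(k+1) − (1)·f(k) − (k**3 + 3*k**2/2 + 3*k + 7/4) = 0.
Degrees (0,0,3) ⇒ d ≤ 4.
Match coefficients ⇒ f(k) = k*(k**3 + 4*k + 2)/4.
Get s_k = R·t_k = k*(-k**3 - 4*k - 2) with R(k) = B(k−1)f(k)/C(k) = k*(k**3 + 4*k + 2)/(4*k**3 + 6*k**2 + 12*k + 7).
s_(k+1) − s_k = -4*k**3 - 6*k**2 - 12*k - 7 = t_k.
Sum = s_(12) − s_(3); s_(12) = -21336, s_(3) = -123 ⇒ -21213.

Σ = -21213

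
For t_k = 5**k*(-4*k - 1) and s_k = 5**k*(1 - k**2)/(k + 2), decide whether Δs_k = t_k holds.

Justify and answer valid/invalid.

s_(k+1) = 5**(k + 1)*(1 - (k + 1)**2)/(k + 3)
s_(k+1) − s_k = 5**k*(-4*k**3 - 17*k**2 - 21*k - 3)/(k**2 + 5*k + 6)
(s_(k+1) − s_k) − t_k = 5**k*(4*k**2 + 8*k + 3)/(k**2 + 5*k + 6)

Invalid: residual 5**k*(4*k**2 + 8*k + 3)/(k**2 + 5*k + 6) ≠ 0.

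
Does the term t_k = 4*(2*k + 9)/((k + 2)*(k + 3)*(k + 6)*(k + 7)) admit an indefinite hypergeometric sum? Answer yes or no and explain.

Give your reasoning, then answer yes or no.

Yes. s_k = k*(k + 8)/(3*(k**2 + 8*k + 12)).

t_(k+1)/t_k = (k + 2)*(k + 6)*(2*k + 11)/((k + 4)*(k + 8)*(2*k + 9)).
Normal form (A,B,C) = (k + 2, k + 8, k**3 + 27*k**2/2 + 121*k/2 + 90).
Solve (k + 2)·f(k+1) − (k + 7)·f(k) = k**3 + 27*k**2/2 + 121*k/2 + 90.
deg f ≤ 5 (via 1,1,3).
Solve for f: f(k) = k*(k + 3)*(k + 4)*(k + 5)*(k + 8)/24 (degree 5 ≤ 5).
R(k) = B(k−1)·f(k)/C(k) = k*(k + 3)*(k + 7)*(k + 8)/(12*(2*k + 9)); s_k = R·t_k = k*(k + 8)/(3*(k**2 + 8*k + 12)).
Δs = 4*(2*k + 9)/(k**4 + 18*k**3 + 113*k**2 + 288*k + 252), as required.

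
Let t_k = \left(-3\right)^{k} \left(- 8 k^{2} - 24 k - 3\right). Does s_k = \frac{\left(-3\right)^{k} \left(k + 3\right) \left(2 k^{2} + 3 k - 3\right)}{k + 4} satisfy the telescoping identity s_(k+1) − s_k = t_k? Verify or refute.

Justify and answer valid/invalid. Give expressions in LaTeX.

Invalid: residual \frac{\left(-3\right)^{k} \left(8 k^{3} + 58 k^{2} + 102 k + 9\right)}{k^{2} + 9 k + 20} ≠ 0.

s_(k+1) = (-3)**(k + 1)*(k + 4)*(3*k + 2*(k + 1)**2)/(k + 5)
s_(k+1) − s_k = (-3)**k*(-8*k**4 - 88*k**3 - 321*k**2 - 405*k - 51)/(k**2 + 9*k + 20)
(s_(k+1) − s_k) − t_k = (-3)**k*(8*k**3 + 58*k**2 + 102*k + 9)/(k**2 + 9*k + 20)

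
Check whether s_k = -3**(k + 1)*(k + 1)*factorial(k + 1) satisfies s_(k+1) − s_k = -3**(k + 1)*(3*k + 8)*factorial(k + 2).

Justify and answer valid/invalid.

s_(k+1) = -3**(k + 2)*(k + 2)*factorial(k + 2)
s_(k+1) − s_k = -3**(k + 1)*(3*k**2 + 11*k + 11)*factorial(k + 1)
(s_(k+1) − s_k) − t_k = 3**(k + 1)*(3*k + 5)*factorial(k + 1)

Invalid: residual 3**(k + 1)*(3*k + 5)*factorial(k + 1) ≠ 0.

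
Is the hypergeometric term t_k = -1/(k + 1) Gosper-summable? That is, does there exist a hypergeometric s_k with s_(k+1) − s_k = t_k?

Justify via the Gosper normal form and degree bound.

Compute t_(k+1)/t_k: get (k + 1)/(k + 2).
A = k + 1, B = k + 2, C = 1.
Need (k + 1)·f(k+1) − (k + 1)·f(k) = 1.
Bound: deg f ≤ 0.
Generic f = c0 gives residual -1; -1 = 0 cannot hold, so t_k is not Gosper-summable.

No; the coefficient equations for f are inconsistent.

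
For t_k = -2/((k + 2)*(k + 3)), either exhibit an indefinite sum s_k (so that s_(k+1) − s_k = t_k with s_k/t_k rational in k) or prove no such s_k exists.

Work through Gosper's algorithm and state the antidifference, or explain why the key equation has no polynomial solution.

s_k = -k/(k + 2)

The ratio is (k + 2)/(k + 4).
Take A(k)=k + 2, B(k)=k + 4, C(k)=1.
f must satisfy (k + 2)·f(k+1) − (k + 3)·f(k) = 1.
Degrees (1,1,0) ⇒ d ≤ 1.
Match coefficients ⇒ f(k) = k/2.
Get s_k = R·t_k = -k/(k + 2) with R(k) = B(k−1)f(k)/C(k) = k*(k + 3)/2.
Check: Δs_k = -2/(k**2 + 5*k + 6). ✓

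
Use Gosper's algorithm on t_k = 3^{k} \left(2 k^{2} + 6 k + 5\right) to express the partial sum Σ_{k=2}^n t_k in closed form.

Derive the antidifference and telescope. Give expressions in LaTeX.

Step 1: r(k) = 3*(2*k**2 + 10*k + 13)/(2*k**2 + 6*k + 5).
A = 3, B = 1, C = k**2 + 3*k + 5/2.
Need (3)·f(k+1) − (1)·f(k) = k**2 + 3*k + 5/2.
Bound: deg f ≤ 2.
A polynomial solution: f(k) = (k**2 + 1)/2.
So s_k = (B(k−1)f/C)·t_k = ((k**2 + 1)/(2*k**2 + 6*k + 5))·t_k = 3**k*(k**2 + 1).
s_(k+1) − s_k = 3**k*(2*k**2 + 6*k + 5) = t_k.
Telescope: S(n) = s_(n+1) − s_(2) = 3**(n + 1)*(n**2 + 2*n + 2) − (45) = 3*3**n*n**2 + 6*3**n*n + 6*3**n - 45.

S(n) = 3 \cdot 3^{n} n^{2} + 6 \cdot 3^{n} n + 6 \cdot 3^{n} - 45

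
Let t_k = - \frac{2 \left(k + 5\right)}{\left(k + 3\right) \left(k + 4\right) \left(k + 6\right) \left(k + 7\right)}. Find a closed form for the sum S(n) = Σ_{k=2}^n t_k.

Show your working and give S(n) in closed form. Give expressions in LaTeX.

S(n) = \frac{- n^{2} - 11 n + 12}{40 \left(n^{2} + 11 n + 28\right)}

t_(k+1)/t_k = (k + 3)*(k + 6)**2/((k + 5)**2*(k + 8)).
Normal form (A,B,C) = (k + 3, k + 8, k**2 + 10*k + 25).
Set up (k + 3)·f(k+1) − (k + 7)·f(k) − (k**2 + 10*k + 25) = 0.
Degrees (1,1,2) ⇒ d ≤ 4.
A polynomial solution: f(k) = k*(k + 4)*(k + 5)*(k + 9)/36.
Certificate R = B(k−1)f/C = k*(k + 4)*(k + 7)*(k + 9)/(36*(k + 5)) gives s_k = k*(-k - 9)/(18*(k**2 + 9*k + 18)).
s_(k+1) − s_k = 2*(-k - 5)/(k**4 + 20*k**3 + 145*k**2 + 450*k + 504) = t_k.
Telescope: S(n) = s_(n+1) − s_(2) = (-n**2 - 11*n - 10)/(18*(n**2 + 11*n + 28)) − (-11/360) = (-n**2 - 11*n + 12)/(40*(n**2 + 11*n + 28)).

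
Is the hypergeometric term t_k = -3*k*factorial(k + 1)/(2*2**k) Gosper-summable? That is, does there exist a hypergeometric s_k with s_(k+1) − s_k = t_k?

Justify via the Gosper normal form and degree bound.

t_(k+1)/t_k = (k + 1)*(k + 2)/(2*k).
A = k/2 + 1, B = 1, C = k.
f must satisfy (k/2 + 1)·f(k+1) − (1)·f(k) = k.
deg f ≤ 0 (via 1,0,1).
Solving with deg f ≤ 0: f(k) = 2.
So s_k = (B(k−1)f/C)·t_k = (2/k)·t_k = -3*factorial(k + 1)/2**k.
s_(k+1) − s_k = -3*k*factorial(k + 1)/(2*2**k) = t_k.

Yes. s_k = -3*factorial(k + 1)/2**k.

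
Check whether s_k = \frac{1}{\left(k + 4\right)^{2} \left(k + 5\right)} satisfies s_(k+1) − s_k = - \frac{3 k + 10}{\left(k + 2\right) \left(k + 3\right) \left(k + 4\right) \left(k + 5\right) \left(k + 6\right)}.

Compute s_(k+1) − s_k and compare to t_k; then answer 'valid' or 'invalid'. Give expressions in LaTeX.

Invalid: residual \frac{2 \left(4 k^{2} + 31 k + 58\right)}{k^{7} + 29 k^{6} + 355 k^{5} + 2375 k^{4} + 9364 k^{3} + 21716 k^{2} + 27360 k + 14400} ≠ 0.

s_(k+1) = 1/((k + 5)**2*(k + 6))
s_(k+1) − s_k = ((k + 4)**2 - (k + 5)*(k + 6))/((k + 4)**2*(k + 5)**2*(k + 6))
(s_(k+1) − s_k) − t_k = 2*(4*k**2 + 31*k + 58)/(k**7 + 29*k**6 + 355*k**5 + 2375*k**4 + 9364*k**3 + 21716*k**2 + 27360*k + 14400)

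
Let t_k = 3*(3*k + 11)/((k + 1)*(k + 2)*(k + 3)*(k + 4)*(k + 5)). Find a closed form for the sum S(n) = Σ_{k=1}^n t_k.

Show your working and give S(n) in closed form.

S(n) = n*(n**2 + 10*n + 31)/(10*(n**3 + 10*n**2 + 31*n + 30))

t_(k+1)/t_k = (k + 1)*(3*k + 14)/((k + 6)*(3*k + 11)).
So A=k + 1 and B=k + 6, with C=k + 11/3.
Key eq: (k + 1)·f(k+1) = (k + 5)·f(k) + (k + 11/3).
Degrees (1,1,1) ⇒ d ≤ 4.
Solving with deg f ≤ 4: f(k) = k*(k + 3)*(k**2 + 7*k + 14)/24.
Then R = B(k−1)f/C = k*(k + 3)*(k + 5)*(k**2 + 7*k + 14)/(8*(3*k + 11)), so s_k = R(k)·t_k = 3*k*(k**2 + 7*k + 14)/(8*(k**3 + 7*k**2 + 14*k + 8)).
Δs = 3*(3*k + 11)/(k**5 + 15*k**4 + 85*k**3 + 225*k**2 + 274*k + 120), as required.
Σ_(k=1)^n t_k = s_(n+1) − s_(1) = (3*(n**3 + 10*n**2 + 31*n + 22)/(8*(n**3 + 10*n**2 + 31*n + 30))) − (11/40), i.e. n*(n**2 + 10*n + 31)/(10*(n**3 + 10*n**2 + 31*n + 30)).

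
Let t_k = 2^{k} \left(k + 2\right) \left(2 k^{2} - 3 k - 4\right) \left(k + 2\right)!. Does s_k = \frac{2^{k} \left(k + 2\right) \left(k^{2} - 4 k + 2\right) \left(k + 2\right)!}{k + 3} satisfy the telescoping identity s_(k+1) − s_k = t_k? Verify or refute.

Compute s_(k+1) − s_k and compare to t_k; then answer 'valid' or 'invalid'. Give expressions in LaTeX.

Invalid: residual \frac{2^{k} \left(- 2 k^{4} - 7 k^{3} + 8 k^{2} + 34 k + 26\right) \left(k + 2\right)!}{\left(k + 3\right) \left(k + 4\right)} ≠ 0.

s_(k+1) = 2**(k + 1)*(k + 3)*(k**2 - 2*k - 1)*factorial(k + 3)/(k + 4)
s_(k+1) − s_k = 2**k*(2*k**5 + 13*k**4 + 14*k**3 - 58*k**2 - 142*k - 70)*factorial(k + 2)/((k + 3)*(k + 4))
(s_(k+1) − s_k) − t_k = 2**k*(-2*k**4 - 7*k**3 + 8*k**2 + 34*k + 26)*factorial(k + 2)/((k + 3)*(k + 4))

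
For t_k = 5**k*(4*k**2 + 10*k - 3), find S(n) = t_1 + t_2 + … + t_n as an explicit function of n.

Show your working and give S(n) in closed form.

S(n) = 5*5**n*n**2 + 10*5**n*n - 5*5**n + 5

r(k) = 5*(4*k**2 + 18*k + 11)/(4*k**2 + 10*k - 3) after simplifying.
Factor: A=5; B=1; C=k**2 + 5*k/2 - 3/4.
Need (5)·f(k+1) − (1)·f(k) = k**2 + 5*k/2 - 3/4.
deg f ≤ 2 (via 0,0,2).
Solve for f: f(k) = (k**2 - 2)/4 (degree 2 ≤ 2).
Then R = B(k−1)f/C = (k**2 - 2)/(4*k**2 + 10*k - 3), so s_k = R(k)·t_k = 5**k*(k**2 - 2).
Check: Δs_k = 5**k*(4*k**2 + 10*k - 3). ✓
Telescope: S(n) = s_(n+1) − s_(1) = 5**(n + 1)*(n**2 + 2*n - 1) − (-5) = 5*5**n*n**2 + 10*5**n*n - 5*5**n + 5.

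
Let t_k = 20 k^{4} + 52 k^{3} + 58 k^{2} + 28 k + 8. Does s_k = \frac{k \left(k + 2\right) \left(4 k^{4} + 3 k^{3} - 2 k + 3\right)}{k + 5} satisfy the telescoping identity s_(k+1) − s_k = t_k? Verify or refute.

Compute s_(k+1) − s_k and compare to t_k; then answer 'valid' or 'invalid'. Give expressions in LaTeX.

Invalid: residual \frac{3 \left(- 16 k^{5} - 149 k^{4} - 318 k^{3} - 320 k^{2} - 145 k - 40\right)}{k^{2} + 11 k + 30} ≠ 0.

s_(k+1) = (k + 1)*(k + 3)*(-2*k + 4*(k + 1)**4 + 3*(k + 1)**3 + 1)/(k + 6)
s_(k+1) − s_k = (20*k**6 + 224*k**5 + 783*k**4 + 1272*k**3 + 1096*k**2 + 493*k + 120)/(k**2 + 11*k + 30)
(s_(k+1) − s_k) − t_k = 3*(-16*k**5 - 149*k**4 - 318*k**3 - 320*k**2 - 145*k - 40)/(k**2 + 11*k + 30)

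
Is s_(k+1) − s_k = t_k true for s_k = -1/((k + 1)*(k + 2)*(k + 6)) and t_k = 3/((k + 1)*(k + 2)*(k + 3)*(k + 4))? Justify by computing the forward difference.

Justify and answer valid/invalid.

Invalid: residual 6*(-2*k - 11)/(k**6 + 23*k**5 + 207*k**4 + 925*k**3 + 2144*k**2 + 2412*k + 1008) ≠ 0.

s_(k+1) = -1/((k + 2)*(k + 3)*(k + 7))
s_(k+1) − s_k = 3*(k + 5)/(k**5 + 19*k**4 + 131*k**3 + 401*k**2 + 540*k + 252)
(s_(k+1) − s_k) − t_k = 6*(-2*k - 11)/(k**6 + 23*k**5 + 207*k**4 + 925*k**3 + 2144*k**2 + 2412*k + 1008)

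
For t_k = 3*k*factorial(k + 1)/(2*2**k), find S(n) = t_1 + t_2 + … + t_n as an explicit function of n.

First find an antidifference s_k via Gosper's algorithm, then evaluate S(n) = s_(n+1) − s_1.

S(n) = -3 + 3*factorial(n + 2)/(2*2**n)

Step 1: r(k) = (k + 1)*(k + 2)/(2*k).
Gosper form: A/B · C(k+1)/C(k) with A=k/2 + 1, B=1, C=k.
Set up (k/2 + 1)·f(k+1) − (1)·f(k) − (k) = 0.
d = 0 from the (1,0,1) case.
A polynomial solution: f(k) = 2.
Get s_k = R·t_k = 3*factorial(k + 1)/2**k with R(k) = B(k−1)f(k)/C(k) = 2/k.
Verify: 3*k*factorial(k + 1)/(2*2**k) matches t_k.
s_(n+1) = 3*2**(-n - 1)*factorial(n + 2) and s_(1) = 3, so S(n) = -3 + 3*factorial(n + 2)/(2*2**n).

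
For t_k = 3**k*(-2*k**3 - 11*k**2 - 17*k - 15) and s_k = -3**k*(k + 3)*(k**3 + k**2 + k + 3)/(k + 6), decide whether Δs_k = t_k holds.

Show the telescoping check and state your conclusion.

Invalid: residual 3**(k + 1)*(2*k**4 + 22*k**3 + 82*k**2 + 116*k + 87)/(k**2 + 13*k + 42) ≠ 0.

s_(k+1) = -3**(k + 1)*(k + 4)*(k + (k + 1)**3 + (k + 1)**2 + 4)/(k + 7)
s_(k+1) − s_k = 3**k*(-2*k**5 - 31*k**4 - 178*k**3 - 452*k**2 - 561*k - 369)/(k**2 + 13*k + 42)
(s_(k+1) − s_k) − t_k = 3**(k + 1)*(2*k**4 + 22*k**3 + 82*k**2 + 116*k + 87)/(k**2 + 13*k + 42)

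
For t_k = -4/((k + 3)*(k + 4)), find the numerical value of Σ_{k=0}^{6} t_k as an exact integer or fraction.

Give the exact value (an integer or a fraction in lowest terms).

Σ = -14/15

Compute t_(k+1)/t_k: get (k + 3)/(k + 5).
Take A(k)=k + 3, B(k)=k + 5, C(k)=1.
Set up (k + 3)·f(k+1) − (k + 4)·f(k) − (1) = 0.
d = 1 from the (1,1,0) case.
Coefficient equations give f(k) = k/3.
Get s_k = R·t_k = -4*k/(3*k + 9) with R(k) = B(k−1)f(k)/C(k) = k*(k + 4)/3.
s_(k+1) − s_k = -4/(k**2 + 7*k + 12) = t_k.
Evaluate s at k=7 and k=0: -14/15 and 0; difference -14/15.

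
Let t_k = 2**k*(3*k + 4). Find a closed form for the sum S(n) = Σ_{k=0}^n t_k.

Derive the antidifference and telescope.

r(k) = 2*(3*k + 7)/(3*k + 4) after simplifying.
Gosper form: A/B · C(k+1)/C(k) with A=2, B=1, C=k + 4/3.
Need (2)·f(k+1) − (1)·f(k) = k + 4/3.
Degrees (0,0,1) ⇒ d ≤ 1.
Match coefficients ⇒ f(k) = (3*k - 2)/3.
R(k) = B(k−1)·f(k)/C(k) = (3*k - 2)/(3*k + 4); s_k = R·t_k = 2**k*(3*k - 2).
Check: Δs_k = 2**k*(3*k + 4). ✓
Telescope: S(n) = s_(n+1) − s_(0) = 2**(n + 1)*(3*n + 1) − (-2) = 6*2**n*n + 2*2**n + 2.

S(n) = 6*2**n*n + 2*2**n + 2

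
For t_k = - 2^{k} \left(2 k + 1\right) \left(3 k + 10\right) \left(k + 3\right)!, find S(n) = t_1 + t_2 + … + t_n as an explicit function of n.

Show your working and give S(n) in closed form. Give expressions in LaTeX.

Ratio r(k) = 2*(k + 4)*(2*k + 3)*(3*k + 13)/((2*k + 1)*(3*k + 10)).
A = 2*k + 8, B = 1, C = k**2 + 23*k/6 + 5/3.
Key eq: (2*k + 8)·f(k+1) = (1)·f(k) + (k**2 + 23*k/6 + 5/3).
deg f ≤ 1 (via 1,0,2).
Solving with deg f ≤ 1: f(k) = (3*k - 2)/6.
So s_k = (B(k−1)f/C)·t_k = ((3*k - 2)/((2*k + 1)*(3*k + 10)))·t_k = -2**k*(3*k - 2)*factorial(k + 3).
Δs = -2**k*(2*k + 1)*(3*k + 10)*factorial(k + 3), as required.
s_(n+1) = -2**(n + 1)*(3*n + 1)*factorial(n + 4) and s_(1) = -48, so S(n) = -6*2**n*n*factorial(n + 4) - 2*2**n*factorial(n + 4) + 48.

S(n) = - 6 \cdot 2^{n} n \left(n + 4\right)! - 2 \cdot 2^{n} \left(n + 4\right)! + 48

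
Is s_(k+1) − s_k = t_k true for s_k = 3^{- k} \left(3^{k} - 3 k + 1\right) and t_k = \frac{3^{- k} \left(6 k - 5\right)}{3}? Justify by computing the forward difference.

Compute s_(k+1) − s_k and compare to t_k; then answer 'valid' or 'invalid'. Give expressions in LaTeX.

Valid — Δs_k = t_k.

s_(k+1) = 1 - k/3**k - 2/(3*3**k)
s_(k+1) − s_k = (6*k - 5)/(3*3**k)
(s_(k+1) − s_k) − t_k = 0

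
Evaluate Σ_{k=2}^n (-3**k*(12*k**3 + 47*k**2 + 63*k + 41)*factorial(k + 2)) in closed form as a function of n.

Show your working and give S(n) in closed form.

Step 1: r(k) = 3*(12*k**4 + 119*k**3 + 442*k**2 + 742*k + 489)/(12*k**3 + 47*k**2 + 63*k + 41).
A = 3*k + 9, B = 1, C = k**3 + 47*k**2/12 + 21*k/4 + 41/12.
f must satisfy (3*k + 9)·f(k+1) − (1)·f(k) = k**3 + 47*k**2/12 + 21*k/4 + 41/12.
Bound: deg f ≤ 2.
Match coefficients ⇒ f(k) = (4*k**2 - 3*k + 4)/12.
Get s_k = R·t_k = -3**k*(4*k**2 - 3*k + 4)*factorial(k + 2) with R(k) = B(k−1)f(k)/C(k) = (4*k**2 - 3*k + 4)/(12*k**3 + 47*k**2 + 63*k + 41).
Verify: -3**k*(12*k**3 + 47*k**2 + 63*k + 41)*factorial(k + 2) matches t_k.
s_(n+1) = -3**(n + 1)*(4*n**2 + 5*n + 5)*factorial(n + 3) and s_(2) = -3024, so S(n) = -12*3**n*n**2*factorial(n + 3) - 15*3**n*n*factorial(n + 3) - 15*3**n*factorial(n + 3) + 3024.

S(n) = -12*3**n*n**2*factorial(n + 3) - 15*3**n*n*factorial(n + 3) - 15*3**n*factorial(n + 3) + 3024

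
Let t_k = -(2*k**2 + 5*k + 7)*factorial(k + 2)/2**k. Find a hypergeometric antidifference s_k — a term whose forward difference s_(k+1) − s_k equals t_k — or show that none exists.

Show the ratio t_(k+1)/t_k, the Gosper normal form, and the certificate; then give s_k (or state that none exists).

s_k = -2**(1 - k)*(2*k + 1)*factorial(k + 2)

The ratio is (k + 3)*(5*k + 2*(k + 1)**2 + 12)/(2*(2*k**2 + 5*k + 7)).
So A=k/2 + 3/2 and B=1, with C=k**2 + 5*k/2 + 7/2.
Solve (k/2 + 3/2)·f(k+1) − (1)·f(k) = k**2 + 5*k/2 + 7/2.
deg f ≤ 1 (via 1,0,2).
Coefficient equations give f(k) = 2*k + 1.
Get s_k = R·t_k = -2**(1 - k)*(2*k + 1)*factorial(k + 2) with R(k) = B(k−1)f(k)/C(k) = 2*(2*k + 1)/(2*k**2 + 5*k + 7).
Check: Δs_k = -(2*k**2 + 5*k + 7)*factorial(k + 2)/2**k. ✓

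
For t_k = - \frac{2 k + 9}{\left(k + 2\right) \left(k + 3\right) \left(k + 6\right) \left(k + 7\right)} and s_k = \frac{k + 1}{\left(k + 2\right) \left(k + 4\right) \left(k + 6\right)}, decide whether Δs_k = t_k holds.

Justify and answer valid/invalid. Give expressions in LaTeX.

s_(k+1) = (k + 2)/((k + 3)*(k + 5)*(k + 7))
s_(k+1) − s_k = -(k + 1)/((k + 2)*(k + 4)*(k + 6)) + (k + 2)/((k + 3)*(k + 5)*(k + 7))
(s_(k+1) − s_k) − t_k = 9*(k**2 + 9*k + 19)/(k**6 + 27*k**5 + 295*k**4 + 1665*k**3 + 5104*k**2 + 8028*k + 5040)

Invalid: residual \frac{9 \left(k^{2} + 9 k + 19\right)}{k^{6} + 27 k^{5} + 295 k^{4} + 1665 k^{3} + 5104 k^{2} + 8028 k + 5040} ≠ 0.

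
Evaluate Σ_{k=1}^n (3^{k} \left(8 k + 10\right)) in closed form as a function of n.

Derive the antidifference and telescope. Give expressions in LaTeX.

S(n) = 12 \cdot 3^{n} n + 9 \cdot 3^{n} - 9

Ratio r(k) = 3*(4*k + 9)/(4*k + 5).
Gosper form: A/B · C(k+1)/C(k) with A=3, B=1, C=k + 5/4.
Solve (3)·f(k+1) − (1)·f(k) = k + 5/4.
deg f ≤ 1 (via 0,0,1).
Solving with deg f ≤ 1: f(k) = (4*k - 1)/8.
Certificate R = B(k−1)f/C = (4*k - 1)/(2*(4*k + 5)) gives s_k = 3**k*(4*k - 1).
s_(k+1) − s_k = 3**k*(8*k + 10) = t_k.
Σ_(k=1)^n t_k = s_(n+1) − s_(1) = (3**(n + 1)*(4*n + 3)) − (9), i.e. 12*3**n*n + 9*3**n - 9.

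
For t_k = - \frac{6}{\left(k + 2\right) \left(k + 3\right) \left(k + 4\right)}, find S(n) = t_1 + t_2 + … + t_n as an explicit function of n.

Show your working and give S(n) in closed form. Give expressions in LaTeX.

Step 1: r(k) = (k + 2)/(k + 5).
A = k + 2, B = k + 5, C = 1.
f must satisfy (k + 2)·f(k+1) − (k + 4)·f(k) = 1.
Bound: deg f ≤ 2.
Solve for f: f(k) = k*(k + 5)/12 (degree 2 ≤ 2).
R(k) = B(k−1)·f(k)/C(k) = k*(k + 4)*(k + 5)/12; s_k = R·t_k = k*(-k - 5)/(2*(k + 2)*(k + 3)).
Check: Δs_k = -6/(k**3 + 9*k**2 + 26*k + 24). ✓
Evaluate: s_(n+1) = (-n**2 - 7*n - 6)/(2*(n**2 + 7*n + 12)); subtract s_(1) = -1/4 ⇒ S(n) = n*(-n - 7)/(4*(n**2 + 7*n + 12)).

S(n) = \frac{n \left(- n - 7\right)}{4 \left(n^{2} + 7 n + 12\right)}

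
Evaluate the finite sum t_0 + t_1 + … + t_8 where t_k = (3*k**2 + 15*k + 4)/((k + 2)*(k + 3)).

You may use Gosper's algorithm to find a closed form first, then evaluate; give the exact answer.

Σ = 234/11

t_(k+1)/t_k = (k + 2)*(15*k + 3*(k + 1)**2 + 19)/((k + 4)*(3*k**2 + 15*k + 4)).
Gosper form: A/B · C(k+1)/C(k) with A=k + 2, B=k + 4, C=k**2 + 5*k + 4/3.
f must satisfy (k + 2)·f(k+1) − (k + 3)·f(k) = k**2 + 5*k + 4/3.
Degrees (1,1,2) ⇒ d ≤ 2.
Solve for f: f(k) = k*(3*k - 1)/3 (degree 2 ≤ 2).
Then R = B(k−1)f/C = k*(k + 3)*(3*k - 1)/(3*k**2 + 15*k + 4), so s_k = R(k)·t_k = k*(3*k - 1)/(k + 2).
Verify: (3*k**2 + 15*k + 4)/(k**2 + 5*k + 6) matches t_k.
Σ_(k=0)^(8) t_k = s_(9) − s_(0) = 234/11 − (0) = 234/11.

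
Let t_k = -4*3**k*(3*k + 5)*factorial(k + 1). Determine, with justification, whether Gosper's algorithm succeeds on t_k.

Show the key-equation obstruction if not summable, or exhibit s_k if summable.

Yes. s_k = -4*3**k*factorial(k + 1).

r(k) = 3*(k + 2)*(3*k + 8)/(3*k + 5) after simplifying.
So A=3*k + 6 and B=1, with C=k + 5/3.
Solve (3*k + 6)·f(k+1) − (1)·f(k) = k + 5/3.
From deg A=1, deg B=0, deg C=1: d=0.
Match coefficients ⇒ f(k) = 1/3.
Certificate R = B(k−1)f/C = 1/(3*k + 5) gives s_k = -4*3**k*factorial(k + 1).
Verify: -4*3**k*(3*k + 5)*factorial(k + 1) matches t_k.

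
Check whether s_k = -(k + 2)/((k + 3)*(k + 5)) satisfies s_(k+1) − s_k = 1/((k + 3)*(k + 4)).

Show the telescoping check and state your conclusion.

s_(k+1) = (-k - 3)/((k + 4)*(k + 6))
s_(k+1) − s_k = (k**2 + 5*k + 3)/(k**4 + 18*k**3 + 119*k**2 + 342*k + 360)
(s_(k+1) − s_k) − t_k = 3*(-2*k - 9)/(k**4 + 18*k**3 + 119*k**2 + 342*k + 360)

Invalid: residual 3*(-2*k - 9)/(k**4 + 18*k**3 + 119*k**2 + 342*k + 360) ≠ 0.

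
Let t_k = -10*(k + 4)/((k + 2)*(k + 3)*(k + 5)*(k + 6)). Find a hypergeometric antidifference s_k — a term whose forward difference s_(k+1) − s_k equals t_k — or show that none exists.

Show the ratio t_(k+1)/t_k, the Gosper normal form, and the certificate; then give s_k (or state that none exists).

Compute t_(k+1)/t_k: get (k + 2)*(k + 5)**2/((k + 4)**2*(k + 7)).
A = k + 2, B = k + 7, C = k**2 + 8*k + 16.
Solve (k + 2)·f(k+1) − (k + 6)·f(k) = k**2 + 8*k + 16.
Bound: deg f ≤ 4.
Match coefficients ⇒ f(k) = k*(k + 3)*(k + 4)*(k + 7)/20.
So s_k = (B(k−1)f/C)·t_k = (k*(k + 3)*(k + 6)*(k + 7)/(20*(k + 4)))·t_k = k*(-k - 7)/(2*(k**2 + 7*k + 10)).
Verify: 10*(-k - 4)/(k**4 + 16*k**3 + 91*k**2 + 216*k + 180) matches t_k.

s_k = k*(-k - 7)/(2*(k**2 + 7*k + 10))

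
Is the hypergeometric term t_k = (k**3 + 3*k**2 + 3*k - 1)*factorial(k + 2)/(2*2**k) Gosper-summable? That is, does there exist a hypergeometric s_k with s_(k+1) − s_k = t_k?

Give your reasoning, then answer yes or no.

Yes. s_k = (k - 2)*(k + 2)*factorial(k + 2)/2**k.

t_(k+1)/t_k = (k**4 + 9*k**3 + 30*k**2 + 42*k + 18)/(2*(k**3 + 3*k**2 + 3*k - 1)).
Gosper form: A/B · C(k+1)/C(k) with A=k/2 + 3/2, B=1, C=k**3 + 3*k**2 + 3*k - 1.
Need (k/2 + 3/2)·f(k+1) − (1)·f(k) = k**3 + 3*k**2 + 3*k - 1.
d = 2 from the (1,0,3) case.
Coefficient equations give f(k) = 2*(k - 2)*(k + 2).
So s_k = (B(k−1)f/C)·t_k = (2*(k - 2)*(k + 2)/(k**3 + 3*k**2 + 3*k - 1))·t_k = (k - 2)*(k + 2)*factorial(k + 2)/2**k.
Check: Δs_k = (k**3 + 3*k**2 + 3*k - 1)*factorial(k + 2)/(2*2**k). ✓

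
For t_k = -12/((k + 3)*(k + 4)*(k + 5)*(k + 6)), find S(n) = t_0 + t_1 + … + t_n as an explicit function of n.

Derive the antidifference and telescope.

S(n) = (-n**3 - 15*n**2 - 74*n - 60)/(15*(n**3 + 15*n**2 + 74*n + 120))

t_(k+1)/t_k = (k + 3)/(k + 7).
A = k + 3, B = k + 7, C = 1.
Need (k + 3)·f(k+1) − (k + 6)·f(k) = 1.
deg f ≤ 3 (via 1,1,0).
Solving with deg f ≤ 3: f(k) = k*(k**2 + 12*k + 47)/180.
So s_k = (B(k−1)f/C)·t_k = (k*(k + 6)*(k**2 + 12*k + 47)/180)·t_k = k*(-k**2 - 12*k - 47)/(15*(k + 3)*(k + 4)*(k + 5)).
Δs = -12/(k**4 + 18*k**3 + 119*k**2 + 342*k + 360), as required.
Σ_(k=0)^n t_k = s_(n+1) − s_(0) = ((-n**3 - 15*n**2 - 74*n - 60)/(15*(n**3 + 15*n**2 + 74*n + 120))) − (0), i.e. (-n**3 - 15*n**2 - 74*n - 60)/(15*(n**3 + 15*n**2 + 74*n + 120)).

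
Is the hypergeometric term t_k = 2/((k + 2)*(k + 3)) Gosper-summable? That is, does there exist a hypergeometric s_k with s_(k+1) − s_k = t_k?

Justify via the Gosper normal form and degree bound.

Step 1: r(k) = (k + 2)/(k + 4).
Factor: A=k + 2; B=k + 4; C=1.
Key eq: (k + 2)·f(k+1) = (k + 3)·f(k) + (1).
Bound: deg f ≤ 1.
A polynomial solution: f(k) = k/2.
So s_k = (B(k−1)f/C)·t_k = (k*(k + 3)/2)·t_k = k/(k + 2).
Δs = 2/(k**2 + 5*k + 6), as required.

Yes. s_k = k/(k + 2).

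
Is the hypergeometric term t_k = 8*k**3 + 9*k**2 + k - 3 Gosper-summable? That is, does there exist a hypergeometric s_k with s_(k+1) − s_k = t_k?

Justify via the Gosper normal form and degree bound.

Yes. s_k = k*(2*k**3 - k**2 - 2*k - 2).

Compute t_(k+1)/t_k: get (8*k**3 + 33*k**2 + 43*k + 15)/(8*k**3 + 9*k**2 + k - 3).
Gosper form: A/B · C(k+1)/C(k) with A=1, B=1, C=k**3 + 9*k**2/8 + k/8 - 3/8.
Need (1)·f(k+1) − (1)·f(k) = k**3 + 9*k**2/8 + k/8 - 3/8.
deg f ≤ 4 (via 0,0,3).
Solve for f: f(k) = k*(2*k**3 - k**2 - 2*k - 2)/8 (degree 4 ≤ 4).
Then R = B(k−1)f/C = k*(2*k**3 - k**2 - 2*k - 2)/(8*k**3 + 9*k**2 + k - 3), so s_k = R(k)·t_k = k*(2*k**3 - k**2 - 2*k - 2).
s_(k+1) − s_k = 8*k**3 + 9*k**2 + k - 3 = t_k.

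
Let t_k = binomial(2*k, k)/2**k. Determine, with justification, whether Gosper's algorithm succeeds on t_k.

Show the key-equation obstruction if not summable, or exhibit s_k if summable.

No — negative degree bound, so no certificate f.

Ratio r(k) = (2*k + 1)/(k + 1).
A = 2*k + 1, B = k + 1, C = 1.
Set up (2*k + 1)·f(k+1) − (k)·f(k) − (1) = 0.
From deg A=1, deg B=1, deg C=0: d=-1.
Bound -1 < 0, so the key equation has no polynomial solution.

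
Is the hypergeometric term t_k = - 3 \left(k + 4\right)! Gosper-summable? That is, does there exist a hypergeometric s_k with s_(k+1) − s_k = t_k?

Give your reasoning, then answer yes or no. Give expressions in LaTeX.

The ratio is k + 5.
Gosper form: A/B · C(k+1)/C(k) with A=k + 5, B=1, C=1.
Need (k + 5)·f(k+1) − (1)·f(k) = 1.
Bound: deg f ≤ -1.
d = -1 < 0 ⇒ no nonzero polynomial f; not summable.

No — negative degree bound, so no certificate f.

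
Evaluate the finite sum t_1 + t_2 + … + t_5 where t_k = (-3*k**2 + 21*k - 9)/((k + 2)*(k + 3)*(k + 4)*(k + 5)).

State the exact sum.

Σ = 19/240

Compute t_(k+1)/t_k: get (k**3 - 3*k**2 - 13*k - 6)/(k**3 - k**2 - 39*k + 18).
So A=k + 2 and B=k + 6, with C=k**2 - 7*k + 3.
Solve (k + 2)·f(k+1) − (k + 5)·f(k) = k**2 - 7*k + 3.
Degrees (1,1,2) ⇒ d ≤ 3.
Coefficient equations give f(k) = k*(k - 10)*(k - 5)/24.
Certificate R = B(k−1)f/C = k*(k - 10)*(k - 5)*(k + 5)/(24*(k**2 - 7*k + 3)) gives s_k = -k*(k**2 - 15*k + 50)/(8*(k + 2)*(k + 3)*(k + 4)).
s_(k+1) − s_k = 3*(-k**2 + 7*k - 3)/(k**4 + 14*k**3 + 71*k**2 + 154*k + 120) = t_k.
Sum = s_(6) − s_(1); s_(6) = 1/240, s_(1) = -3/40 ⇒ 19/240.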